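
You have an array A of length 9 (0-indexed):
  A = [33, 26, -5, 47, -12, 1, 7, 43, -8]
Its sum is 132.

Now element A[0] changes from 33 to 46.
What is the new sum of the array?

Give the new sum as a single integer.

Old value at index 0: 33
New value at index 0: 46
Delta = 46 - 33 = 13
New sum = old_sum + delta = 132 + (13) = 145

Answer: 145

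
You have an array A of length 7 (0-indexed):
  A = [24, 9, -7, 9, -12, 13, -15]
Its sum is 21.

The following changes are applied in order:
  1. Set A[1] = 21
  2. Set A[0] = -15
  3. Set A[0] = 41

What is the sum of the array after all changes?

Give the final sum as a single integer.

Initial sum: 21
Change 1: A[1] 9 -> 21, delta = 12, sum = 33
Change 2: A[0] 24 -> -15, delta = -39, sum = -6
Change 3: A[0] -15 -> 41, delta = 56, sum = 50

Answer: 50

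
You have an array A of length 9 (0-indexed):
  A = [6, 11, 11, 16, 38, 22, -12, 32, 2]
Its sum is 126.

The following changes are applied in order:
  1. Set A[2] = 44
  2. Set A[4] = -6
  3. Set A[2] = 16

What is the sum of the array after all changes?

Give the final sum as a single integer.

Initial sum: 126
Change 1: A[2] 11 -> 44, delta = 33, sum = 159
Change 2: A[4] 38 -> -6, delta = -44, sum = 115
Change 3: A[2] 44 -> 16, delta = -28, sum = 87

Answer: 87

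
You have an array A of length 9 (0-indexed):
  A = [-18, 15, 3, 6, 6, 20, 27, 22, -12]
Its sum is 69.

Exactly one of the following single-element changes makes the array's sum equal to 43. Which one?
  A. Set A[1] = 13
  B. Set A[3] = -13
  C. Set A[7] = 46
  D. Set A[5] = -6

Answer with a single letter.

Answer: D

Derivation:
Option A: A[1] 15->13, delta=-2, new_sum=69+(-2)=67
Option B: A[3] 6->-13, delta=-19, new_sum=69+(-19)=50
Option C: A[7] 22->46, delta=24, new_sum=69+(24)=93
Option D: A[5] 20->-6, delta=-26, new_sum=69+(-26)=43 <-- matches target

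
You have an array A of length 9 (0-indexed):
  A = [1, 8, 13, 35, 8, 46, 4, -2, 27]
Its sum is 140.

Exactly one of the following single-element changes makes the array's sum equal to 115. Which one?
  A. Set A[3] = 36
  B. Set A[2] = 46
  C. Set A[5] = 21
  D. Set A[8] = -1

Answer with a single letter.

Option A: A[3] 35->36, delta=1, new_sum=140+(1)=141
Option B: A[2] 13->46, delta=33, new_sum=140+(33)=173
Option C: A[5] 46->21, delta=-25, new_sum=140+(-25)=115 <-- matches target
Option D: A[8] 27->-1, delta=-28, new_sum=140+(-28)=112

Answer: C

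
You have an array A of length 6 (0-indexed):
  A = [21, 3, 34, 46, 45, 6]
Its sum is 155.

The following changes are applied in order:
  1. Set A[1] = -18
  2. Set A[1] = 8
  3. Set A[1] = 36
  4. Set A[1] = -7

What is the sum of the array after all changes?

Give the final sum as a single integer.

Answer: 145

Derivation:
Initial sum: 155
Change 1: A[1] 3 -> -18, delta = -21, sum = 134
Change 2: A[1] -18 -> 8, delta = 26, sum = 160
Change 3: A[1] 8 -> 36, delta = 28, sum = 188
Change 4: A[1] 36 -> -7, delta = -43, sum = 145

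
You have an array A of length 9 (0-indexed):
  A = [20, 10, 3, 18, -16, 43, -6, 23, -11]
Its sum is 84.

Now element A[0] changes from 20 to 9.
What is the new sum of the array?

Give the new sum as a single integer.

Answer: 73

Derivation:
Old value at index 0: 20
New value at index 0: 9
Delta = 9 - 20 = -11
New sum = old_sum + delta = 84 + (-11) = 73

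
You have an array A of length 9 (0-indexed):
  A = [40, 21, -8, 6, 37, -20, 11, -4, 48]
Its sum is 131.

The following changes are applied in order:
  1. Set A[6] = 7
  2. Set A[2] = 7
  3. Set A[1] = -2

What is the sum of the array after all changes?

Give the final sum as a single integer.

Answer: 119

Derivation:
Initial sum: 131
Change 1: A[6] 11 -> 7, delta = -4, sum = 127
Change 2: A[2] -8 -> 7, delta = 15, sum = 142
Change 3: A[1] 21 -> -2, delta = -23, sum = 119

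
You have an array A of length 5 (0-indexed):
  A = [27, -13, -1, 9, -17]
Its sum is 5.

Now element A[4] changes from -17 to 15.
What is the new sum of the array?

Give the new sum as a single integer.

Old value at index 4: -17
New value at index 4: 15
Delta = 15 - -17 = 32
New sum = old_sum + delta = 5 + (32) = 37

Answer: 37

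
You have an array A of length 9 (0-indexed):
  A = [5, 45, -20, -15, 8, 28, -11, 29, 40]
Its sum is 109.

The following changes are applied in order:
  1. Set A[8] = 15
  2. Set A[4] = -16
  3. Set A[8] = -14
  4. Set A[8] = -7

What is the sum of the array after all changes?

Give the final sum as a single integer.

Answer: 38

Derivation:
Initial sum: 109
Change 1: A[8] 40 -> 15, delta = -25, sum = 84
Change 2: A[4] 8 -> -16, delta = -24, sum = 60
Change 3: A[8] 15 -> -14, delta = -29, sum = 31
Change 4: A[8] -14 -> -7, delta = 7, sum = 38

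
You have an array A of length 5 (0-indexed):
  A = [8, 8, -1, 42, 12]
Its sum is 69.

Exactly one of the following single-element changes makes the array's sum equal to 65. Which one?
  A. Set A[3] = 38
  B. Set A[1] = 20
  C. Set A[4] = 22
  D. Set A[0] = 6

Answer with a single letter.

Option A: A[3] 42->38, delta=-4, new_sum=69+(-4)=65 <-- matches target
Option B: A[1] 8->20, delta=12, new_sum=69+(12)=81
Option C: A[4] 12->22, delta=10, new_sum=69+(10)=79
Option D: A[0] 8->6, delta=-2, new_sum=69+(-2)=67

Answer: A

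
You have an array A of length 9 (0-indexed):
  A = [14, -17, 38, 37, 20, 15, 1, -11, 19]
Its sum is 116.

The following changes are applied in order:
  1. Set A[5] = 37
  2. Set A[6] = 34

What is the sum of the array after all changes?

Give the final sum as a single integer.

Initial sum: 116
Change 1: A[5] 15 -> 37, delta = 22, sum = 138
Change 2: A[6] 1 -> 34, delta = 33, sum = 171

Answer: 171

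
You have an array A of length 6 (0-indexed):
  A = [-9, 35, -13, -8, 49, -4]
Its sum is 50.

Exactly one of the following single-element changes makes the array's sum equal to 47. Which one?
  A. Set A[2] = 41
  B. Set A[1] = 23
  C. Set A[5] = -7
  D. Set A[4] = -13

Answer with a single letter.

Option A: A[2] -13->41, delta=54, new_sum=50+(54)=104
Option B: A[1] 35->23, delta=-12, new_sum=50+(-12)=38
Option C: A[5] -4->-7, delta=-3, new_sum=50+(-3)=47 <-- matches target
Option D: A[4] 49->-13, delta=-62, new_sum=50+(-62)=-12

Answer: C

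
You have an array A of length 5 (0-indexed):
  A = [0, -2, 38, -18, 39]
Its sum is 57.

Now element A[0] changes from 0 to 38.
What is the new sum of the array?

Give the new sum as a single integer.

Old value at index 0: 0
New value at index 0: 38
Delta = 38 - 0 = 38
New sum = old_sum + delta = 57 + (38) = 95

Answer: 95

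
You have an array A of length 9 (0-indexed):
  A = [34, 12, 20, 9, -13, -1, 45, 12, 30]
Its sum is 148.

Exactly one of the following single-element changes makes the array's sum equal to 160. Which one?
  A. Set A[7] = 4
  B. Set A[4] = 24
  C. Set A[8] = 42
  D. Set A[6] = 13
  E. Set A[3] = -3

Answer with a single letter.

Option A: A[7] 12->4, delta=-8, new_sum=148+(-8)=140
Option B: A[4] -13->24, delta=37, new_sum=148+(37)=185
Option C: A[8] 30->42, delta=12, new_sum=148+(12)=160 <-- matches target
Option D: A[6] 45->13, delta=-32, new_sum=148+(-32)=116
Option E: A[3] 9->-3, delta=-12, new_sum=148+(-12)=136

Answer: C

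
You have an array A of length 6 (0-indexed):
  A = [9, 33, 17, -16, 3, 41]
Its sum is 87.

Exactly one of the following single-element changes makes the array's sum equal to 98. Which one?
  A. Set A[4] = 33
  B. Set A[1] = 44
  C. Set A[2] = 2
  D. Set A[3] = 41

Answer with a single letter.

Option A: A[4] 3->33, delta=30, new_sum=87+(30)=117
Option B: A[1] 33->44, delta=11, new_sum=87+(11)=98 <-- matches target
Option C: A[2] 17->2, delta=-15, new_sum=87+(-15)=72
Option D: A[3] -16->41, delta=57, new_sum=87+(57)=144

Answer: B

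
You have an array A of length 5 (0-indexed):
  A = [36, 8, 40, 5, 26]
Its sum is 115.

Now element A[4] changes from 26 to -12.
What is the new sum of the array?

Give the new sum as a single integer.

Old value at index 4: 26
New value at index 4: -12
Delta = -12 - 26 = -38
New sum = old_sum + delta = 115 + (-38) = 77

Answer: 77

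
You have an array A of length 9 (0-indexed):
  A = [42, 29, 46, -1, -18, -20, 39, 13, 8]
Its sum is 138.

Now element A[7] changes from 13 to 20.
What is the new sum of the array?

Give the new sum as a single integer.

Old value at index 7: 13
New value at index 7: 20
Delta = 20 - 13 = 7
New sum = old_sum + delta = 138 + (7) = 145

Answer: 145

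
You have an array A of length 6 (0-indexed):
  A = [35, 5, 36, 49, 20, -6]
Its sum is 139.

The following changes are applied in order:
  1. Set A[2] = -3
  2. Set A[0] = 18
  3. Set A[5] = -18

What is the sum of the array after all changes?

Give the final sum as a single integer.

Initial sum: 139
Change 1: A[2] 36 -> -3, delta = -39, sum = 100
Change 2: A[0] 35 -> 18, delta = -17, sum = 83
Change 3: A[5] -6 -> -18, delta = -12, sum = 71

Answer: 71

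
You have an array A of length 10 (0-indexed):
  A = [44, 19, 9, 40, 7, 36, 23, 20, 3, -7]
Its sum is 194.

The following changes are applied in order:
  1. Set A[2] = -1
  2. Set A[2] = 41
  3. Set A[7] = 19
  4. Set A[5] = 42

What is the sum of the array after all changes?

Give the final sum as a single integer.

Answer: 231

Derivation:
Initial sum: 194
Change 1: A[2] 9 -> -1, delta = -10, sum = 184
Change 2: A[2] -1 -> 41, delta = 42, sum = 226
Change 3: A[7] 20 -> 19, delta = -1, sum = 225
Change 4: A[5] 36 -> 42, delta = 6, sum = 231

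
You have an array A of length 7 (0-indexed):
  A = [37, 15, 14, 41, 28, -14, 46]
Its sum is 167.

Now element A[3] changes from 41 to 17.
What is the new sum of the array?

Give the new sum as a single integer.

Old value at index 3: 41
New value at index 3: 17
Delta = 17 - 41 = -24
New sum = old_sum + delta = 167 + (-24) = 143

Answer: 143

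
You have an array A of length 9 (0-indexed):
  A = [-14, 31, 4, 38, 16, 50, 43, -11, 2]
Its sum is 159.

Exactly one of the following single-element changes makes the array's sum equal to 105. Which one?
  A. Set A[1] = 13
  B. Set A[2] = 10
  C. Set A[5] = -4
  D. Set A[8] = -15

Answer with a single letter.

Answer: C

Derivation:
Option A: A[1] 31->13, delta=-18, new_sum=159+(-18)=141
Option B: A[2] 4->10, delta=6, new_sum=159+(6)=165
Option C: A[5] 50->-4, delta=-54, new_sum=159+(-54)=105 <-- matches target
Option D: A[8] 2->-15, delta=-17, new_sum=159+(-17)=142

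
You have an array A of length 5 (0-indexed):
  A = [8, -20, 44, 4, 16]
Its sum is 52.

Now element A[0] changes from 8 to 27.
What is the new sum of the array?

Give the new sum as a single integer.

Old value at index 0: 8
New value at index 0: 27
Delta = 27 - 8 = 19
New sum = old_sum + delta = 52 + (19) = 71

Answer: 71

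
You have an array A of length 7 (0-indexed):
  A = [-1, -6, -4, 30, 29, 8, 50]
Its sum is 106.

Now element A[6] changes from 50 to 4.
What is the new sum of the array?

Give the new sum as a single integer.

Answer: 60

Derivation:
Old value at index 6: 50
New value at index 6: 4
Delta = 4 - 50 = -46
New sum = old_sum + delta = 106 + (-46) = 60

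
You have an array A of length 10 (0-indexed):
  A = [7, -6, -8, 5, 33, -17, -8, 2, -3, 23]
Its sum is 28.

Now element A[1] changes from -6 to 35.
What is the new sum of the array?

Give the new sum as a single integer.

Old value at index 1: -6
New value at index 1: 35
Delta = 35 - -6 = 41
New sum = old_sum + delta = 28 + (41) = 69

Answer: 69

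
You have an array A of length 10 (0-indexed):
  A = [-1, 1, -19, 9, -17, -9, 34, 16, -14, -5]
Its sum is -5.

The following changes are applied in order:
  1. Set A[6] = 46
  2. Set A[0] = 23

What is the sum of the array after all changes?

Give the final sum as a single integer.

Answer: 31

Derivation:
Initial sum: -5
Change 1: A[6] 34 -> 46, delta = 12, sum = 7
Change 2: A[0] -1 -> 23, delta = 24, sum = 31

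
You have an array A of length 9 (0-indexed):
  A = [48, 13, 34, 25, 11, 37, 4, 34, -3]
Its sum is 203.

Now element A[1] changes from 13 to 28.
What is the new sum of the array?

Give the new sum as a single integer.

Old value at index 1: 13
New value at index 1: 28
Delta = 28 - 13 = 15
New sum = old_sum + delta = 203 + (15) = 218

Answer: 218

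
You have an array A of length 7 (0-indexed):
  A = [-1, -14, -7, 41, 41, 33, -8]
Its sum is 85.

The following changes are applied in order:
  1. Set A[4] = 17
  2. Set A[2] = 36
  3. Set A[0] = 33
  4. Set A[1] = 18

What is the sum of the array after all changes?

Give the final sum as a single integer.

Initial sum: 85
Change 1: A[4] 41 -> 17, delta = -24, sum = 61
Change 2: A[2] -7 -> 36, delta = 43, sum = 104
Change 3: A[0] -1 -> 33, delta = 34, sum = 138
Change 4: A[1] -14 -> 18, delta = 32, sum = 170

Answer: 170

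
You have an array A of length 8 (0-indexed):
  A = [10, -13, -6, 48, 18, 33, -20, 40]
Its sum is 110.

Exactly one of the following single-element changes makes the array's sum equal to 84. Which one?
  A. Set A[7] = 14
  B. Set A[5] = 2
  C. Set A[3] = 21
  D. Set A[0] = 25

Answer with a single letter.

Option A: A[7] 40->14, delta=-26, new_sum=110+(-26)=84 <-- matches target
Option B: A[5] 33->2, delta=-31, new_sum=110+(-31)=79
Option C: A[3] 48->21, delta=-27, new_sum=110+(-27)=83
Option D: A[0] 10->25, delta=15, new_sum=110+(15)=125

Answer: A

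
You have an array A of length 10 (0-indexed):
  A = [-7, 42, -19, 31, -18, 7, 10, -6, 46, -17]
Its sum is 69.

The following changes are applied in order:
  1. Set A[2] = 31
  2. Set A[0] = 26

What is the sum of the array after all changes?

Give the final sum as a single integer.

Answer: 152

Derivation:
Initial sum: 69
Change 1: A[2] -19 -> 31, delta = 50, sum = 119
Change 2: A[0] -7 -> 26, delta = 33, sum = 152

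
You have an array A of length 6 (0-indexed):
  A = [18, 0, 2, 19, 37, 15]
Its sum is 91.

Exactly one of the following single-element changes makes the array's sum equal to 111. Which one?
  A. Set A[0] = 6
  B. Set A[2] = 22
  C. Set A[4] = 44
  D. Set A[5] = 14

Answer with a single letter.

Answer: B

Derivation:
Option A: A[0] 18->6, delta=-12, new_sum=91+(-12)=79
Option B: A[2] 2->22, delta=20, new_sum=91+(20)=111 <-- matches target
Option C: A[4] 37->44, delta=7, new_sum=91+(7)=98
Option D: A[5] 15->14, delta=-1, new_sum=91+(-1)=90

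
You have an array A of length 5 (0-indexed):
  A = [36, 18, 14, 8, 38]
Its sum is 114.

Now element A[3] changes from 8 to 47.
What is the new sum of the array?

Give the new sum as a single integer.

Old value at index 3: 8
New value at index 3: 47
Delta = 47 - 8 = 39
New sum = old_sum + delta = 114 + (39) = 153

Answer: 153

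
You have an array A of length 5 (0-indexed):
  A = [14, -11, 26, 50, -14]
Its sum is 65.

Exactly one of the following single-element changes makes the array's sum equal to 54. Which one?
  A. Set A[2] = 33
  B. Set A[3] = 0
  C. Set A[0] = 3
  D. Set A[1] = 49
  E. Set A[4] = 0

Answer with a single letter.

Answer: C

Derivation:
Option A: A[2] 26->33, delta=7, new_sum=65+(7)=72
Option B: A[3] 50->0, delta=-50, new_sum=65+(-50)=15
Option C: A[0] 14->3, delta=-11, new_sum=65+(-11)=54 <-- matches target
Option D: A[1] -11->49, delta=60, new_sum=65+(60)=125
Option E: A[4] -14->0, delta=14, new_sum=65+(14)=79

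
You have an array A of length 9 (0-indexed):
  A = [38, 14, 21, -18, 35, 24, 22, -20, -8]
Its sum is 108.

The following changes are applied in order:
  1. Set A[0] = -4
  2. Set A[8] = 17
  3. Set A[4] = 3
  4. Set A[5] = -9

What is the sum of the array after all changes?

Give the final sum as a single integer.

Initial sum: 108
Change 1: A[0] 38 -> -4, delta = -42, sum = 66
Change 2: A[8] -8 -> 17, delta = 25, sum = 91
Change 3: A[4] 35 -> 3, delta = -32, sum = 59
Change 4: A[5] 24 -> -9, delta = -33, sum = 26

Answer: 26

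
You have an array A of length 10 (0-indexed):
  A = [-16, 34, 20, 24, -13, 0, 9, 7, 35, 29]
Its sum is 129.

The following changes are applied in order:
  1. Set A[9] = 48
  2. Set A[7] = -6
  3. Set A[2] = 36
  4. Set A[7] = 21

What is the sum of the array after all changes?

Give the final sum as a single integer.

Initial sum: 129
Change 1: A[9] 29 -> 48, delta = 19, sum = 148
Change 2: A[7] 7 -> -6, delta = -13, sum = 135
Change 3: A[2] 20 -> 36, delta = 16, sum = 151
Change 4: A[7] -6 -> 21, delta = 27, sum = 178

Answer: 178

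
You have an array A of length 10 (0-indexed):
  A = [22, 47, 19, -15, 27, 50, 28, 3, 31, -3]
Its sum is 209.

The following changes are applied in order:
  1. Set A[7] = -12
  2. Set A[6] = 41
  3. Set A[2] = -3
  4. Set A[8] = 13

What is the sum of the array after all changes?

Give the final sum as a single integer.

Initial sum: 209
Change 1: A[7] 3 -> -12, delta = -15, sum = 194
Change 2: A[6] 28 -> 41, delta = 13, sum = 207
Change 3: A[2] 19 -> -3, delta = -22, sum = 185
Change 4: A[8] 31 -> 13, delta = -18, sum = 167

Answer: 167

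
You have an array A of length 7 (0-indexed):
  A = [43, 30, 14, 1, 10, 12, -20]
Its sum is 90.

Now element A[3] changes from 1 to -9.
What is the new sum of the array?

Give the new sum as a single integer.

Answer: 80

Derivation:
Old value at index 3: 1
New value at index 3: -9
Delta = -9 - 1 = -10
New sum = old_sum + delta = 90 + (-10) = 80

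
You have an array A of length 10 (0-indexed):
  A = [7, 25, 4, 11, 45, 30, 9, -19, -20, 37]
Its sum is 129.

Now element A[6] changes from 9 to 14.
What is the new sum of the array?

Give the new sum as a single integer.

Old value at index 6: 9
New value at index 6: 14
Delta = 14 - 9 = 5
New sum = old_sum + delta = 129 + (5) = 134

Answer: 134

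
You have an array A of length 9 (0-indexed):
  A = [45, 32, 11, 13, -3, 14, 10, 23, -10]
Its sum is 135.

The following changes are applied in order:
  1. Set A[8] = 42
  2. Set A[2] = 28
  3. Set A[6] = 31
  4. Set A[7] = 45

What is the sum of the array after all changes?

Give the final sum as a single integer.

Initial sum: 135
Change 1: A[8] -10 -> 42, delta = 52, sum = 187
Change 2: A[2] 11 -> 28, delta = 17, sum = 204
Change 3: A[6] 10 -> 31, delta = 21, sum = 225
Change 4: A[7] 23 -> 45, delta = 22, sum = 247

Answer: 247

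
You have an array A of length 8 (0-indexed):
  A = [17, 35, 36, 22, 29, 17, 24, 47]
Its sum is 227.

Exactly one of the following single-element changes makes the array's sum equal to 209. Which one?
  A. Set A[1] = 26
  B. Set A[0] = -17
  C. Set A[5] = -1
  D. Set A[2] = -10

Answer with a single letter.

Option A: A[1] 35->26, delta=-9, new_sum=227+(-9)=218
Option B: A[0] 17->-17, delta=-34, new_sum=227+(-34)=193
Option C: A[5] 17->-1, delta=-18, new_sum=227+(-18)=209 <-- matches target
Option D: A[2] 36->-10, delta=-46, new_sum=227+(-46)=181

Answer: C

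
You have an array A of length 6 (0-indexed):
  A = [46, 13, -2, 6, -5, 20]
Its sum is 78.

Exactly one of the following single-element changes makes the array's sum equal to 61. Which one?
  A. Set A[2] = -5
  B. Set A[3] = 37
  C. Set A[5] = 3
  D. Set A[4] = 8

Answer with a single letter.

Answer: C

Derivation:
Option A: A[2] -2->-5, delta=-3, new_sum=78+(-3)=75
Option B: A[3] 6->37, delta=31, new_sum=78+(31)=109
Option C: A[5] 20->3, delta=-17, new_sum=78+(-17)=61 <-- matches target
Option D: A[4] -5->8, delta=13, new_sum=78+(13)=91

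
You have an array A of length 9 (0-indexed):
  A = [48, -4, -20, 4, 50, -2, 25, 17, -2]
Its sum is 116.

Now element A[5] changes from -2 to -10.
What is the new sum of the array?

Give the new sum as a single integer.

Answer: 108

Derivation:
Old value at index 5: -2
New value at index 5: -10
Delta = -10 - -2 = -8
New sum = old_sum + delta = 116 + (-8) = 108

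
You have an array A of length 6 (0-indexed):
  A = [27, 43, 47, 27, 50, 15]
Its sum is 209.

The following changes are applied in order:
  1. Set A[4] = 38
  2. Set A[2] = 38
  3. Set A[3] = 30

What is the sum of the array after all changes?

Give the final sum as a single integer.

Initial sum: 209
Change 1: A[4] 50 -> 38, delta = -12, sum = 197
Change 2: A[2] 47 -> 38, delta = -9, sum = 188
Change 3: A[3] 27 -> 30, delta = 3, sum = 191

Answer: 191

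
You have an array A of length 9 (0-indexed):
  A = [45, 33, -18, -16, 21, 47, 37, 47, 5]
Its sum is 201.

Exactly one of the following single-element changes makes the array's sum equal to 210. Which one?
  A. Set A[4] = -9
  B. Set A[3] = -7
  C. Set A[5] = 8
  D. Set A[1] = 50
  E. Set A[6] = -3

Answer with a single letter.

Answer: B

Derivation:
Option A: A[4] 21->-9, delta=-30, new_sum=201+(-30)=171
Option B: A[3] -16->-7, delta=9, new_sum=201+(9)=210 <-- matches target
Option C: A[5] 47->8, delta=-39, new_sum=201+(-39)=162
Option D: A[1] 33->50, delta=17, new_sum=201+(17)=218
Option E: A[6] 37->-3, delta=-40, new_sum=201+(-40)=161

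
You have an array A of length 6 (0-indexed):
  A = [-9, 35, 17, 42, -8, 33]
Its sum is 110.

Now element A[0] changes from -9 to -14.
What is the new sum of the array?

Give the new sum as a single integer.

Answer: 105

Derivation:
Old value at index 0: -9
New value at index 0: -14
Delta = -14 - -9 = -5
New sum = old_sum + delta = 110 + (-5) = 105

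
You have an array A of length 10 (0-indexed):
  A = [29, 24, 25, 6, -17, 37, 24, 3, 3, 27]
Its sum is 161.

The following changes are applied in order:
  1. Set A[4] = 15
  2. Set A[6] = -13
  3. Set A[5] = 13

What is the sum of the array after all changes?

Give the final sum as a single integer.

Initial sum: 161
Change 1: A[4] -17 -> 15, delta = 32, sum = 193
Change 2: A[6] 24 -> -13, delta = -37, sum = 156
Change 3: A[5] 37 -> 13, delta = -24, sum = 132

Answer: 132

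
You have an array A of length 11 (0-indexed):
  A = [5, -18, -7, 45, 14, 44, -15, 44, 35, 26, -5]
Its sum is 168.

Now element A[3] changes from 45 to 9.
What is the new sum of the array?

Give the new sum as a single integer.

Answer: 132

Derivation:
Old value at index 3: 45
New value at index 3: 9
Delta = 9 - 45 = -36
New sum = old_sum + delta = 168 + (-36) = 132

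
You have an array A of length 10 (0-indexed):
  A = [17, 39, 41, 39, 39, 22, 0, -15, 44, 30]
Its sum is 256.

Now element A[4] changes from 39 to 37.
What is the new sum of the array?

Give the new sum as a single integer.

Answer: 254

Derivation:
Old value at index 4: 39
New value at index 4: 37
Delta = 37 - 39 = -2
New sum = old_sum + delta = 256 + (-2) = 254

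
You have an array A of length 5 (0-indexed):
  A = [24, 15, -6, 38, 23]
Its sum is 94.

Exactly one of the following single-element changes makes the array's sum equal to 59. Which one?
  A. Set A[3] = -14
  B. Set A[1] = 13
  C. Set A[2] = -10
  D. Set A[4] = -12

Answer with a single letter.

Answer: D

Derivation:
Option A: A[3] 38->-14, delta=-52, new_sum=94+(-52)=42
Option B: A[1] 15->13, delta=-2, new_sum=94+(-2)=92
Option C: A[2] -6->-10, delta=-4, new_sum=94+(-4)=90
Option D: A[4] 23->-12, delta=-35, new_sum=94+(-35)=59 <-- matches target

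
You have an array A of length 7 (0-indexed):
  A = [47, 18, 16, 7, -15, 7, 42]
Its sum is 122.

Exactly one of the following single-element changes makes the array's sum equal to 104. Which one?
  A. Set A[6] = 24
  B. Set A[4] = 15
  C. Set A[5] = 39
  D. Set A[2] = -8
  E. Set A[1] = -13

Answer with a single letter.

Option A: A[6] 42->24, delta=-18, new_sum=122+(-18)=104 <-- matches target
Option B: A[4] -15->15, delta=30, new_sum=122+(30)=152
Option C: A[5] 7->39, delta=32, new_sum=122+(32)=154
Option D: A[2] 16->-8, delta=-24, new_sum=122+(-24)=98
Option E: A[1] 18->-13, delta=-31, new_sum=122+(-31)=91

Answer: A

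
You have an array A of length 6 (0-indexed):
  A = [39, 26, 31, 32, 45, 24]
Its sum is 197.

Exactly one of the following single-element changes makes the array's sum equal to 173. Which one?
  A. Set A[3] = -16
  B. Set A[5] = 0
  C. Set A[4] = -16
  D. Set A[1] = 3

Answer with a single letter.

Option A: A[3] 32->-16, delta=-48, new_sum=197+(-48)=149
Option B: A[5] 24->0, delta=-24, new_sum=197+(-24)=173 <-- matches target
Option C: A[4] 45->-16, delta=-61, new_sum=197+(-61)=136
Option D: A[1] 26->3, delta=-23, new_sum=197+(-23)=174

Answer: B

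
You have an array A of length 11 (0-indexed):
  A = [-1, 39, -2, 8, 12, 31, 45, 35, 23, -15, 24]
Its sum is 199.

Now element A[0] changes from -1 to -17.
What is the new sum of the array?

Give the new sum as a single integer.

Old value at index 0: -1
New value at index 0: -17
Delta = -17 - -1 = -16
New sum = old_sum + delta = 199 + (-16) = 183

Answer: 183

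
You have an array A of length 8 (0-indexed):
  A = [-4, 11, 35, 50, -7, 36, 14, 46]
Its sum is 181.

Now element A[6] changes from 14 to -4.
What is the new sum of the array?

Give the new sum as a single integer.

Old value at index 6: 14
New value at index 6: -4
Delta = -4 - 14 = -18
New sum = old_sum + delta = 181 + (-18) = 163

Answer: 163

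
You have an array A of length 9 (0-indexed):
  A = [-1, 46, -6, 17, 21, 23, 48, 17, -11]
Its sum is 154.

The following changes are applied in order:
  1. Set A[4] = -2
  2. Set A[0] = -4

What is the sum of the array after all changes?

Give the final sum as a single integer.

Answer: 128

Derivation:
Initial sum: 154
Change 1: A[4] 21 -> -2, delta = -23, sum = 131
Change 2: A[0] -1 -> -4, delta = -3, sum = 128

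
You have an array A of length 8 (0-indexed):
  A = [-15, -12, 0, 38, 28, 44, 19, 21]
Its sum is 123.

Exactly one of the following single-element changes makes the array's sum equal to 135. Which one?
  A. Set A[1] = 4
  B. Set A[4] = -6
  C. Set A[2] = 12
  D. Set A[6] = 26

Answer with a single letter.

Answer: C

Derivation:
Option A: A[1] -12->4, delta=16, new_sum=123+(16)=139
Option B: A[4] 28->-6, delta=-34, new_sum=123+(-34)=89
Option C: A[2] 0->12, delta=12, new_sum=123+(12)=135 <-- matches target
Option D: A[6] 19->26, delta=7, new_sum=123+(7)=130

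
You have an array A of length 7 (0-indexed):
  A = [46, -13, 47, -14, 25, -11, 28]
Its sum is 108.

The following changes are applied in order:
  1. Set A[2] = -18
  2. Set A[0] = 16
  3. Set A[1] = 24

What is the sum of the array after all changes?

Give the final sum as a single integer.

Initial sum: 108
Change 1: A[2] 47 -> -18, delta = -65, sum = 43
Change 2: A[0] 46 -> 16, delta = -30, sum = 13
Change 3: A[1] -13 -> 24, delta = 37, sum = 50

Answer: 50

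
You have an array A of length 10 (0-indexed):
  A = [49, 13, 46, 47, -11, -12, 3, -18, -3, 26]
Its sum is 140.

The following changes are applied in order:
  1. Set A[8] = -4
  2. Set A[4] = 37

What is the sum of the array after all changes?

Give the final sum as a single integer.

Answer: 187

Derivation:
Initial sum: 140
Change 1: A[8] -3 -> -4, delta = -1, sum = 139
Change 2: A[4] -11 -> 37, delta = 48, sum = 187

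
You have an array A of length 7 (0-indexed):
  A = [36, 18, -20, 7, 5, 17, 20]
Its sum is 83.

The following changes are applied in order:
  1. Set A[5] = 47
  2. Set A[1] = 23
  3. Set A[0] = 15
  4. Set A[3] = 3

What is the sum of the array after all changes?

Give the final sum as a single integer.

Answer: 93

Derivation:
Initial sum: 83
Change 1: A[5] 17 -> 47, delta = 30, sum = 113
Change 2: A[1] 18 -> 23, delta = 5, sum = 118
Change 3: A[0] 36 -> 15, delta = -21, sum = 97
Change 4: A[3] 7 -> 3, delta = -4, sum = 93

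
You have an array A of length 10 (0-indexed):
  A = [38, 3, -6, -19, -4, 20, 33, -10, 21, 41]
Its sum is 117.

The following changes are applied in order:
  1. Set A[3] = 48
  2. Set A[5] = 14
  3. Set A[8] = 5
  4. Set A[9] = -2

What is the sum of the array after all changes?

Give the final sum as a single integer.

Answer: 119

Derivation:
Initial sum: 117
Change 1: A[3] -19 -> 48, delta = 67, sum = 184
Change 2: A[5] 20 -> 14, delta = -6, sum = 178
Change 3: A[8] 21 -> 5, delta = -16, sum = 162
Change 4: A[9] 41 -> -2, delta = -43, sum = 119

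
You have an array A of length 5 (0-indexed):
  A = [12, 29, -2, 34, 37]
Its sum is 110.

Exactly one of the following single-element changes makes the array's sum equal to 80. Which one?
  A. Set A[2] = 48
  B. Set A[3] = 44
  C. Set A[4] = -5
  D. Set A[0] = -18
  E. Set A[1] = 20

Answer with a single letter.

Answer: D

Derivation:
Option A: A[2] -2->48, delta=50, new_sum=110+(50)=160
Option B: A[3] 34->44, delta=10, new_sum=110+(10)=120
Option C: A[4] 37->-5, delta=-42, new_sum=110+(-42)=68
Option D: A[0] 12->-18, delta=-30, new_sum=110+(-30)=80 <-- matches target
Option E: A[1] 29->20, delta=-9, new_sum=110+(-9)=101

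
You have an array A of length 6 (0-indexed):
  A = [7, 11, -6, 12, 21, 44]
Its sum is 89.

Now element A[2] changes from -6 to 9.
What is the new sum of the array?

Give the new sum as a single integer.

Answer: 104

Derivation:
Old value at index 2: -6
New value at index 2: 9
Delta = 9 - -6 = 15
New sum = old_sum + delta = 89 + (15) = 104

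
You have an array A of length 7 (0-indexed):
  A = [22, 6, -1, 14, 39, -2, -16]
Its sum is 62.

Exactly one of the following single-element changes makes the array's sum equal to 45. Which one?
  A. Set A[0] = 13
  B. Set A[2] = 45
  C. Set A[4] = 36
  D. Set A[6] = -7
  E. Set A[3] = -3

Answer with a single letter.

Option A: A[0] 22->13, delta=-9, new_sum=62+(-9)=53
Option B: A[2] -1->45, delta=46, new_sum=62+(46)=108
Option C: A[4] 39->36, delta=-3, new_sum=62+(-3)=59
Option D: A[6] -16->-7, delta=9, new_sum=62+(9)=71
Option E: A[3] 14->-3, delta=-17, new_sum=62+(-17)=45 <-- matches target

Answer: E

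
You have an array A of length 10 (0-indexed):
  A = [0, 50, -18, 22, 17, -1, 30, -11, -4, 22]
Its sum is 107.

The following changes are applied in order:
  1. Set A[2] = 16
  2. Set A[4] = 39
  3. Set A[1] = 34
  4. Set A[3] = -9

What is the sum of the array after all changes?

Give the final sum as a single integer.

Initial sum: 107
Change 1: A[2] -18 -> 16, delta = 34, sum = 141
Change 2: A[4] 17 -> 39, delta = 22, sum = 163
Change 3: A[1] 50 -> 34, delta = -16, sum = 147
Change 4: A[3] 22 -> -9, delta = -31, sum = 116

Answer: 116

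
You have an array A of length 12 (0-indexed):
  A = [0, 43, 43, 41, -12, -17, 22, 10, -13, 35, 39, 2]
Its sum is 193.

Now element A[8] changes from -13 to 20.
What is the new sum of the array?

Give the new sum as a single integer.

Answer: 226

Derivation:
Old value at index 8: -13
New value at index 8: 20
Delta = 20 - -13 = 33
New sum = old_sum + delta = 193 + (33) = 226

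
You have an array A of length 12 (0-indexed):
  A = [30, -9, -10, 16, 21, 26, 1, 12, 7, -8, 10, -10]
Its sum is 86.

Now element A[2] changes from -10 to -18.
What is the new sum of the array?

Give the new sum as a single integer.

Answer: 78

Derivation:
Old value at index 2: -10
New value at index 2: -18
Delta = -18 - -10 = -8
New sum = old_sum + delta = 86 + (-8) = 78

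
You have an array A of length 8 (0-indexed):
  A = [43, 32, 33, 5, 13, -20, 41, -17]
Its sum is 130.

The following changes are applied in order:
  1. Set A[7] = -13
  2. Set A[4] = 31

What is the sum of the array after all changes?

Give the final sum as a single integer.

Initial sum: 130
Change 1: A[7] -17 -> -13, delta = 4, sum = 134
Change 2: A[4] 13 -> 31, delta = 18, sum = 152

Answer: 152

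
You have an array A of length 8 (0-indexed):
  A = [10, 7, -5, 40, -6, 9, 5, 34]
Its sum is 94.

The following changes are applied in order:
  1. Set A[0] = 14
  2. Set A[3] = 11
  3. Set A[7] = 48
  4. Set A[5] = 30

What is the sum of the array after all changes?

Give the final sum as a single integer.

Initial sum: 94
Change 1: A[0] 10 -> 14, delta = 4, sum = 98
Change 2: A[3] 40 -> 11, delta = -29, sum = 69
Change 3: A[7] 34 -> 48, delta = 14, sum = 83
Change 4: A[5] 9 -> 30, delta = 21, sum = 104

Answer: 104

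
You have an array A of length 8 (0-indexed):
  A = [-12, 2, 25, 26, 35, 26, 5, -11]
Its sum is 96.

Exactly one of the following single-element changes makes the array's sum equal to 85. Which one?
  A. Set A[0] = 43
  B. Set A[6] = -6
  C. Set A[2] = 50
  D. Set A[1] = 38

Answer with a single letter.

Option A: A[0] -12->43, delta=55, new_sum=96+(55)=151
Option B: A[6] 5->-6, delta=-11, new_sum=96+(-11)=85 <-- matches target
Option C: A[2] 25->50, delta=25, new_sum=96+(25)=121
Option D: A[1] 2->38, delta=36, new_sum=96+(36)=132

Answer: B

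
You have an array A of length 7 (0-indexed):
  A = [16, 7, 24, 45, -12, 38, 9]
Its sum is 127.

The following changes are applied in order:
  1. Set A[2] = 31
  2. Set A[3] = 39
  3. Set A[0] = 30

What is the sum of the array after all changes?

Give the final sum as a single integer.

Initial sum: 127
Change 1: A[2] 24 -> 31, delta = 7, sum = 134
Change 2: A[3] 45 -> 39, delta = -6, sum = 128
Change 3: A[0] 16 -> 30, delta = 14, sum = 142

Answer: 142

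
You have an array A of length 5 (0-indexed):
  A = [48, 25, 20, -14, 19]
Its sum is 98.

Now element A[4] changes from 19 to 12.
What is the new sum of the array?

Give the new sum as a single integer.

Answer: 91

Derivation:
Old value at index 4: 19
New value at index 4: 12
Delta = 12 - 19 = -7
New sum = old_sum + delta = 98 + (-7) = 91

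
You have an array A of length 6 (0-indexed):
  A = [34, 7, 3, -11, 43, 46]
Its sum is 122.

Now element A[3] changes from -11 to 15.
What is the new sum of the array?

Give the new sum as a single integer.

Answer: 148

Derivation:
Old value at index 3: -11
New value at index 3: 15
Delta = 15 - -11 = 26
New sum = old_sum + delta = 122 + (26) = 148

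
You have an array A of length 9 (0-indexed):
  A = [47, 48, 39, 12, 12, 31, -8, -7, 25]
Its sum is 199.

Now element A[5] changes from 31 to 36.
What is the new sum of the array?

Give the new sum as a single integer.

Old value at index 5: 31
New value at index 5: 36
Delta = 36 - 31 = 5
New sum = old_sum + delta = 199 + (5) = 204

Answer: 204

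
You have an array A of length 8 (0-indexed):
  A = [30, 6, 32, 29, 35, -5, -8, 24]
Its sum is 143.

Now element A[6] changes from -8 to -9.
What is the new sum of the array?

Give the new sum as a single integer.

Old value at index 6: -8
New value at index 6: -9
Delta = -9 - -8 = -1
New sum = old_sum + delta = 143 + (-1) = 142

Answer: 142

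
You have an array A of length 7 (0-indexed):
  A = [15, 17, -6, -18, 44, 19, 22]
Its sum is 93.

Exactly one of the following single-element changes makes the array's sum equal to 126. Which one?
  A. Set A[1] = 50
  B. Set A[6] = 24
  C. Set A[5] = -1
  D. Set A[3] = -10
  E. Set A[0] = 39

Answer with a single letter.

Option A: A[1] 17->50, delta=33, new_sum=93+(33)=126 <-- matches target
Option B: A[6] 22->24, delta=2, new_sum=93+(2)=95
Option C: A[5] 19->-1, delta=-20, new_sum=93+(-20)=73
Option D: A[3] -18->-10, delta=8, new_sum=93+(8)=101
Option E: A[0] 15->39, delta=24, new_sum=93+(24)=117

Answer: A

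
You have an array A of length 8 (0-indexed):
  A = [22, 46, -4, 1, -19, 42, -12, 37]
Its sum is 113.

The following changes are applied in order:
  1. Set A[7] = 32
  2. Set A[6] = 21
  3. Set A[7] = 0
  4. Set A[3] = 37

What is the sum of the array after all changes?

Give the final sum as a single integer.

Initial sum: 113
Change 1: A[7] 37 -> 32, delta = -5, sum = 108
Change 2: A[6] -12 -> 21, delta = 33, sum = 141
Change 3: A[7] 32 -> 0, delta = -32, sum = 109
Change 4: A[3] 1 -> 37, delta = 36, sum = 145

Answer: 145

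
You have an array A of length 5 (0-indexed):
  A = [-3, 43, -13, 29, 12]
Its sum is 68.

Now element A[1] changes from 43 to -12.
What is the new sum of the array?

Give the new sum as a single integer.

Old value at index 1: 43
New value at index 1: -12
Delta = -12 - 43 = -55
New sum = old_sum + delta = 68 + (-55) = 13

Answer: 13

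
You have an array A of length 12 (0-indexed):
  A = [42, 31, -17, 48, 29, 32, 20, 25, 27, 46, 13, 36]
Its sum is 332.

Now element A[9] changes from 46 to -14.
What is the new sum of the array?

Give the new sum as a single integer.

Old value at index 9: 46
New value at index 9: -14
Delta = -14 - 46 = -60
New sum = old_sum + delta = 332 + (-60) = 272

Answer: 272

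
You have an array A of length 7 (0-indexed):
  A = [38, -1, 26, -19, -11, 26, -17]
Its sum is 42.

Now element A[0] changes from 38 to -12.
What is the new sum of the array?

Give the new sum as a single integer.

Answer: -8

Derivation:
Old value at index 0: 38
New value at index 0: -12
Delta = -12 - 38 = -50
New sum = old_sum + delta = 42 + (-50) = -8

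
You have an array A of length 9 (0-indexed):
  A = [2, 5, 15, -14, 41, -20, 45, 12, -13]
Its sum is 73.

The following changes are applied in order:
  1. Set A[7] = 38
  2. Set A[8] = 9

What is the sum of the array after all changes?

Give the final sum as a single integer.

Answer: 121

Derivation:
Initial sum: 73
Change 1: A[7] 12 -> 38, delta = 26, sum = 99
Change 2: A[8] -13 -> 9, delta = 22, sum = 121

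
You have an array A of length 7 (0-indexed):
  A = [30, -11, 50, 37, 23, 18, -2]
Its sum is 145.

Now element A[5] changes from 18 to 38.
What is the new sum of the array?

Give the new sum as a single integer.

Old value at index 5: 18
New value at index 5: 38
Delta = 38 - 18 = 20
New sum = old_sum + delta = 145 + (20) = 165

Answer: 165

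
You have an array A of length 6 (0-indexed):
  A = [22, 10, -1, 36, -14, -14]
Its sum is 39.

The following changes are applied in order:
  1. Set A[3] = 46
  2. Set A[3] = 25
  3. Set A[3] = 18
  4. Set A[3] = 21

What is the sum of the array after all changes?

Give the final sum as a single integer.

Initial sum: 39
Change 1: A[3] 36 -> 46, delta = 10, sum = 49
Change 2: A[3] 46 -> 25, delta = -21, sum = 28
Change 3: A[3] 25 -> 18, delta = -7, sum = 21
Change 4: A[3] 18 -> 21, delta = 3, sum = 24

Answer: 24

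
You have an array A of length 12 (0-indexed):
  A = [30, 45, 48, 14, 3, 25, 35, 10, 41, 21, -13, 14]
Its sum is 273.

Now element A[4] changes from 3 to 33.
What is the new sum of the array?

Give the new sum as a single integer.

Old value at index 4: 3
New value at index 4: 33
Delta = 33 - 3 = 30
New sum = old_sum + delta = 273 + (30) = 303

Answer: 303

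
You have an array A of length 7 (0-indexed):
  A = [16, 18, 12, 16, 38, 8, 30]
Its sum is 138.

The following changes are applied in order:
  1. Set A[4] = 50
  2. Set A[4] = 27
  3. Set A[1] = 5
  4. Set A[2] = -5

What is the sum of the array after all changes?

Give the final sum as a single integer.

Initial sum: 138
Change 1: A[4] 38 -> 50, delta = 12, sum = 150
Change 2: A[4] 50 -> 27, delta = -23, sum = 127
Change 3: A[1] 18 -> 5, delta = -13, sum = 114
Change 4: A[2] 12 -> -5, delta = -17, sum = 97

Answer: 97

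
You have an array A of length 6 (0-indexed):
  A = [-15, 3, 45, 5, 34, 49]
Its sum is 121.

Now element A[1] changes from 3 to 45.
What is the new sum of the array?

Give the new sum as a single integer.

Old value at index 1: 3
New value at index 1: 45
Delta = 45 - 3 = 42
New sum = old_sum + delta = 121 + (42) = 163

Answer: 163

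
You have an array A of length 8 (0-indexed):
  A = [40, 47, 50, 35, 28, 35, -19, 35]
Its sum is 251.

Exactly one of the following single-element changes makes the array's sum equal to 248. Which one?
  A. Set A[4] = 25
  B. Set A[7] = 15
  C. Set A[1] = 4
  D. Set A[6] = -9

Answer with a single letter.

Option A: A[4] 28->25, delta=-3, new_sum=251+(-3)=248 <-- matches target
Option B: A[7] 35->15, delta=-20, new_sum=251+(-20)=231
Option C: A[1] 47->4, delta=-43, new_sum=251+(-43)=208
Option D: A[6] -19->-9, delta=10, new_sum=251+(10)=261

Answer: A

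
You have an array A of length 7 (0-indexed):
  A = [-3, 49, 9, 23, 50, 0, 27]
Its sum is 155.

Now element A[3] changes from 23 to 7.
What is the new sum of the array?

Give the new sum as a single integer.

Answer: 139

Derivation:
Old value at index 3: 23
New value at index 3: 7
Delta = 7 - 23 = -16
New sum = old_sum + delta = 155 + (-16) = 139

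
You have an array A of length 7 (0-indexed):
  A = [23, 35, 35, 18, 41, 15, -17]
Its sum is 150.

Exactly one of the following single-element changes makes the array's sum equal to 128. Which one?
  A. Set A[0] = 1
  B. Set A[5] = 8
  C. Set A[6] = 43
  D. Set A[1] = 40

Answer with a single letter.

Answer: A

Derivation:
Option A: A[0] 23->1, delta=-22, new_sum=150+(-22)=128 <-- matches target
Option B: A[5] 15->8, delta=-7, new_sum=150+(-7)=143
Option C: A[6] -17->43, delta=60, new_sum=150+(60)=210
Option D: A[1] 35->40, delta=5, new_sum=150+(5)=155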